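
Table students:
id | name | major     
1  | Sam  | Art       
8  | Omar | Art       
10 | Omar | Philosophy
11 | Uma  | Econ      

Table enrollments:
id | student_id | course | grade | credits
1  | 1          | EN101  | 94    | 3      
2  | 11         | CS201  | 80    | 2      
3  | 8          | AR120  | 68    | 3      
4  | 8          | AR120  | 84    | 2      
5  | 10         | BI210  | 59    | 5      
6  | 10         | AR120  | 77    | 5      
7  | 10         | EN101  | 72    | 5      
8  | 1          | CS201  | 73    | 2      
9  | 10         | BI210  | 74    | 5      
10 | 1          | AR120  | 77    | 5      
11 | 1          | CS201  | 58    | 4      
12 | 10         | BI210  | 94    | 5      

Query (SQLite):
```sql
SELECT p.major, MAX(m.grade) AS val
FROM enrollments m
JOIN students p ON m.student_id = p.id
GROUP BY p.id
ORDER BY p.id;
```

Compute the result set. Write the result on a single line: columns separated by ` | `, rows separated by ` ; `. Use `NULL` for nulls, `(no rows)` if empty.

Join each enrollments row to its students via student_id.
Group joined rows by students.id; compute MAX(m.grade) per group.
  1: ids {1, 8, 10, 11} → MAX(m.grade)=94
  8: ids {3, 4} → MAX(m.grade)=84
  10: ids {5, 6, 7, 9, 12} → MAX(m.grade)=94
  11: ids {2} → MAX(m.grade)=80

Art | 94 ; Art | 84 ; Philosophy | 94 ; Econ | 80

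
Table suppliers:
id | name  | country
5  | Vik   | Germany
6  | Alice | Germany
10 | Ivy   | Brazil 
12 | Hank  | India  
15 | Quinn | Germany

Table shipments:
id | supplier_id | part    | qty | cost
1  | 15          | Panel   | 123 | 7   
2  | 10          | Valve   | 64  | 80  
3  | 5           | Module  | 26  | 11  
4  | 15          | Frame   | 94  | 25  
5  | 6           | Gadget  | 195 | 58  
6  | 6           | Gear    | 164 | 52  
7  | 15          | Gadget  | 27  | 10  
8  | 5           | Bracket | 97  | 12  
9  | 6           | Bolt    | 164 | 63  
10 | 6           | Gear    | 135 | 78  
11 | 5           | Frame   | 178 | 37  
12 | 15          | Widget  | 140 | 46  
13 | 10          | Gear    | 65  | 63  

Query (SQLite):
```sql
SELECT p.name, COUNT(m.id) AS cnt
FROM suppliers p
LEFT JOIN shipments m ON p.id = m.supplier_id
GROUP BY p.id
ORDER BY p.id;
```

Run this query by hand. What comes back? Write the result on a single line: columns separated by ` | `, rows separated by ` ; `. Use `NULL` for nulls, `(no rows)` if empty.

Vik | 3 ; Alice | 4 ; Ivy | 2 ; Hank | 0 ; Quinn | 4

LEFT JOIN keeps every suppliers row; unmatched ones get NULL for shipments columns.
Group by suppliers.id and compute COUNT(m.id). COUNT(col) of an all-NULL group is 0.
  5: ids {3, 8, 11} → COUNT(m.id)=3
  6: ids {5, 6, 9, 10} → COUNT(m.id)=4
  10: ids {2, 13} → COUNT(m.id)=2
  12: ids {—} → COUNT(m.id)=0
  15: ids {1, 4, 7, 12} → COUNT(m.id)=4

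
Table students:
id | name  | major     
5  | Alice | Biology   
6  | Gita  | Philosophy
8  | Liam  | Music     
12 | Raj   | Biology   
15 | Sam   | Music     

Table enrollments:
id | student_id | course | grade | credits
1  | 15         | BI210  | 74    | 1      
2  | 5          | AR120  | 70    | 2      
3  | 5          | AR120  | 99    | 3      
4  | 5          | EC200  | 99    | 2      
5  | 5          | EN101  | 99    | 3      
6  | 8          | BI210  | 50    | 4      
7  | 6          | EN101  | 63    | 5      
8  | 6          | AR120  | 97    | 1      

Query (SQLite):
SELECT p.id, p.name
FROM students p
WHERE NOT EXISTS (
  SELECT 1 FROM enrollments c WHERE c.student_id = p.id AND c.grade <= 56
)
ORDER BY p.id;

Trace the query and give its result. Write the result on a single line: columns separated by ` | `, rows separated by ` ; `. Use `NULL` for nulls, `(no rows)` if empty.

For each students row, check whether any enrollments with matching student_id has grade <= 56.
Keep rows where that is false.

5 | Alice ; 6 | Gita ; 12 | Raj ; 15 | Sam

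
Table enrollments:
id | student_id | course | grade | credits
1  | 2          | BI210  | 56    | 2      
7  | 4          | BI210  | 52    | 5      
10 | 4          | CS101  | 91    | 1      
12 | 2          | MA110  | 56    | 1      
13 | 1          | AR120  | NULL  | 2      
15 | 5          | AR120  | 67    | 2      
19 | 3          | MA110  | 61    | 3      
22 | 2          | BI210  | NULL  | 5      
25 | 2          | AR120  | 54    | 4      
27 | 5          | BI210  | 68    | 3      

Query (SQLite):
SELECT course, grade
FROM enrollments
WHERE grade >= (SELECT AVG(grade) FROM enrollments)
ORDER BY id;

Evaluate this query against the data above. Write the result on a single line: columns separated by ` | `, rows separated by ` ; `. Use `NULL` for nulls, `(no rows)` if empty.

Scalar subquery: AVG(grade) over all enrollments rows = 63.125.
Keep rows where grade >= that value.

CS101 | 91 ; AR120 | 67 ; BI210 | 68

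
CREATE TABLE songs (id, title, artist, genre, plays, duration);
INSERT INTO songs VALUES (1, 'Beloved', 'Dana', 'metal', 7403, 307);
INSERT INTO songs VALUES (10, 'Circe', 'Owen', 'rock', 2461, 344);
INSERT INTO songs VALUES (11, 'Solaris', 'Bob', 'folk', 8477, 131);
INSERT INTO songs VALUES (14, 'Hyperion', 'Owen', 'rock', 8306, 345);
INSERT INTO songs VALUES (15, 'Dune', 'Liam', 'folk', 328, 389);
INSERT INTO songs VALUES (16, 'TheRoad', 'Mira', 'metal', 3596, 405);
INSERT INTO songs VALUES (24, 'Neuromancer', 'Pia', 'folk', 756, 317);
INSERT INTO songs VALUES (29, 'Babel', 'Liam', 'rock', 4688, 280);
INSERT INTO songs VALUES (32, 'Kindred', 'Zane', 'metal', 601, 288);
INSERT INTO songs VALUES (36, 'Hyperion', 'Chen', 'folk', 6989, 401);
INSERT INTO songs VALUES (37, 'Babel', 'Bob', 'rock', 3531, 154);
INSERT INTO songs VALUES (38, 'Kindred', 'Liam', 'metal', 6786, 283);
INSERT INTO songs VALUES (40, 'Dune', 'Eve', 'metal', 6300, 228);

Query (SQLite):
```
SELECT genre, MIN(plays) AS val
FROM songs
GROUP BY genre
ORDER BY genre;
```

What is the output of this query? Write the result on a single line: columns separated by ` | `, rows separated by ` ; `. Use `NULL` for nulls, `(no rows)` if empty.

Partition songs by genre; compute MIN(plays) within each group.
  folk: ids {11, 15, 24, 36} → MIN(plays)=328
  metal: ids {1, 16, 32, 38, 40} → MIN(plays)=601
  rock: ids {10, 14, 29, 37} → MIN(plays)=2461

folk | 328 ; metal | 601 ; rock | 2461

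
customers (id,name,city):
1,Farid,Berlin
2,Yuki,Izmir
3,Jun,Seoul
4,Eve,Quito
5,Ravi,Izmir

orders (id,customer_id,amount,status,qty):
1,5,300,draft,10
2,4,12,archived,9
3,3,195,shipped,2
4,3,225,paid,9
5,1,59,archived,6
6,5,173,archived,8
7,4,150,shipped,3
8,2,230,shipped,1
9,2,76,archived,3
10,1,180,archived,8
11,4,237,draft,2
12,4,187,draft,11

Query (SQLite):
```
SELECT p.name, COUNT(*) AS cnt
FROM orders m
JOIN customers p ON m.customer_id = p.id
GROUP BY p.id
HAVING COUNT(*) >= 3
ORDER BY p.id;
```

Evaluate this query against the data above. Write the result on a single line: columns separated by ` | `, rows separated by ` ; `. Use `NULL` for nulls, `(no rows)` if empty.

Eve | 4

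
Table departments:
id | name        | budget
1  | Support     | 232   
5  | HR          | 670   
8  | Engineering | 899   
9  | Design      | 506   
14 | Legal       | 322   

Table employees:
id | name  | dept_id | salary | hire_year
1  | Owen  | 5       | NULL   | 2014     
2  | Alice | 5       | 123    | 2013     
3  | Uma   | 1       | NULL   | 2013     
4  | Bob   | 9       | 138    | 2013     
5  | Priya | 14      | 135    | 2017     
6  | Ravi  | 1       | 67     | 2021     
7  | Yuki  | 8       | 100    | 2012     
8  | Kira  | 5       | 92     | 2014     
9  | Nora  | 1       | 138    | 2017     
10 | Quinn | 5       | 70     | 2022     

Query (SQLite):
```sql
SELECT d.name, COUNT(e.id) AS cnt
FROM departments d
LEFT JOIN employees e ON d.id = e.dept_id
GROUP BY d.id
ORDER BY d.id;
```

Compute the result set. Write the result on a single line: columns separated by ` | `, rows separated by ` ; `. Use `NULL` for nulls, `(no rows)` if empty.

LEFT JOIN keeps every departments row; unmatched ones get NULL for employees columns.
Group by departments.id and compute COUNT(e.id). COUNT(col) of an all-NULL group is 0.
  1: ids {3, 6, 9} → COUNT(e.id)=3
  5: ids {1, 2, 8, 10} → COUNT(e.id)=4
  8: ids {7} → COUNT(e.id)=1
  9: ids {4} → COUNT(e.id)=1
  14: ids {5} → COUNT(e.id)=1

Support | 3 ; HR | 4 ; Engineering | 1 ; Design | 1 ; Legal | 1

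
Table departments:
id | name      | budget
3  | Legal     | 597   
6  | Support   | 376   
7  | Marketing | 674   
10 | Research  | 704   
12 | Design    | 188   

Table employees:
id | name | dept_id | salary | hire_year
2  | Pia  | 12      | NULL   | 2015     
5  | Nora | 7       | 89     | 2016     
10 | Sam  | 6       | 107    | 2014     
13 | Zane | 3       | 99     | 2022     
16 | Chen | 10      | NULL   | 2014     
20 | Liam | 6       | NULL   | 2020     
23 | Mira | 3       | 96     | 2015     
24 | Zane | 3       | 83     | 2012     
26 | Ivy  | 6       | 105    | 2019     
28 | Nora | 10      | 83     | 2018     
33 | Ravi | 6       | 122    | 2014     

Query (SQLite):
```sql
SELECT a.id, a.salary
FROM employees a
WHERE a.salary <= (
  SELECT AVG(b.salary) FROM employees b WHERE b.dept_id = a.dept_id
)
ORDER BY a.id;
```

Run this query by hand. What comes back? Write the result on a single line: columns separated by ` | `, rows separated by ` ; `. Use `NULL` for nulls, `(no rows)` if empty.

5 | 89 ; 10 | 107 ; 24 | 83 ; 26 | 105 ; 28 | 83

For each employees row a, compute AVG(salary) over rows sharing a.dept_id.
Keep row a if a.salary <= that per-group AVG.
  dept_id=3: AVG(salary) = 92.666667
  dept_id=6: AVG(salary) = 111.333333
  dept_id=7: AVG(salary) = 89.0
  dept_id=10: AVG(salary) = 83.0
  dept_id=12: AVG(salary) = NULL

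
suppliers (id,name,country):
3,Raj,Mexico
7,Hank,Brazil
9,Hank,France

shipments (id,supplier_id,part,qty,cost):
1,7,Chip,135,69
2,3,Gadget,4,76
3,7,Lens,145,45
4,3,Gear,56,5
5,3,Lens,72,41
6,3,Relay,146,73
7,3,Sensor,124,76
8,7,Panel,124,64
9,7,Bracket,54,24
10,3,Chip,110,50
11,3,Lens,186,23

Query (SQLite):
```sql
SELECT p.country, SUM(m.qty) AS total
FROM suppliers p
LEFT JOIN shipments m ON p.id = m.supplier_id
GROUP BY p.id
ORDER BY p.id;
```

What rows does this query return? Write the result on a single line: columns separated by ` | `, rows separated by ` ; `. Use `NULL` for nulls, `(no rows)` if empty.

Mexico | 698 ; Brazil | 458 ; France | NULL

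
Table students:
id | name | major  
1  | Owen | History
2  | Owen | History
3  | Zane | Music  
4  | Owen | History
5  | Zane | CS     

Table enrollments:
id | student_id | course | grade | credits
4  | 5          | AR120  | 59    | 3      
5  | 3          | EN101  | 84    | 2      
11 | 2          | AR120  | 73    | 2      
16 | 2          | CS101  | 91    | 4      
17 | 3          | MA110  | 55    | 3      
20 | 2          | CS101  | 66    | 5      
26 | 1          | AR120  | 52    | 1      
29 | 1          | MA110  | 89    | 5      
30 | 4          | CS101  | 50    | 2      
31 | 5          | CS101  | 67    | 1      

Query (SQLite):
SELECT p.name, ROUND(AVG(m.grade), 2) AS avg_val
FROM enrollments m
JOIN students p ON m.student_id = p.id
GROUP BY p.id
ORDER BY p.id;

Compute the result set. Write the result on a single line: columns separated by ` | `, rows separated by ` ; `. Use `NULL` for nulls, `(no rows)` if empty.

Join each enrollments row to its students via student_id.
Group joined rows by students.id; compute ROUND(AVG(m.grade), 2) per group.
  1: ids {26, 29} → ROUND(AVG(m.grade), 2)=70.5
  2: ids {11, 16, 20} → ROUND(AVG(m.grade), 2)=76.67
  3: ids {5, 17} → ROUND(AVG(m.grade), 2)=69.5
  4: ids {30} → ROUND(AVG(m.grade), 2)=50
  5: ids {4, 31} → ROUND(AVG(m.grade), 2)=63

Owen | 70.5 ; Owen | 76.67 ; Zane | 69.5 ; Owen | 50 ; Zane | 63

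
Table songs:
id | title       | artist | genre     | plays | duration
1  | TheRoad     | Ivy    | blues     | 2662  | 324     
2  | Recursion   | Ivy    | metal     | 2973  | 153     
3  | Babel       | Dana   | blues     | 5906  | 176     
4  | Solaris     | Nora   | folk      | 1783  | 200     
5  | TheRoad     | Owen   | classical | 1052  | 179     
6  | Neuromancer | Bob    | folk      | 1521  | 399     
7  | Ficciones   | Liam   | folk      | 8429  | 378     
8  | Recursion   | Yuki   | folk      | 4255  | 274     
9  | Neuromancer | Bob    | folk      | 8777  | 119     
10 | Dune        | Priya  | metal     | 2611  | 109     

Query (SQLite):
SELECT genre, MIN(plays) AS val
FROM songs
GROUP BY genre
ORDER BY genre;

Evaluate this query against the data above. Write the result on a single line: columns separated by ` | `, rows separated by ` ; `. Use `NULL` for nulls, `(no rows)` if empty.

blues | 2662 ; classical | 1052 ; folk | 1521 ; metal | 2611

Partition songs by genre; compute MIN(plays) within each group.
  blues: ids {1, 3} → MIN(plays)=2662
  classical: ids {5} → MIN(plays)=1052
  folk: ids {4, 6, 7, 8, 9} → MIN(plays)=1521
  metal: ids {2, 10} → MIN(plays)=2611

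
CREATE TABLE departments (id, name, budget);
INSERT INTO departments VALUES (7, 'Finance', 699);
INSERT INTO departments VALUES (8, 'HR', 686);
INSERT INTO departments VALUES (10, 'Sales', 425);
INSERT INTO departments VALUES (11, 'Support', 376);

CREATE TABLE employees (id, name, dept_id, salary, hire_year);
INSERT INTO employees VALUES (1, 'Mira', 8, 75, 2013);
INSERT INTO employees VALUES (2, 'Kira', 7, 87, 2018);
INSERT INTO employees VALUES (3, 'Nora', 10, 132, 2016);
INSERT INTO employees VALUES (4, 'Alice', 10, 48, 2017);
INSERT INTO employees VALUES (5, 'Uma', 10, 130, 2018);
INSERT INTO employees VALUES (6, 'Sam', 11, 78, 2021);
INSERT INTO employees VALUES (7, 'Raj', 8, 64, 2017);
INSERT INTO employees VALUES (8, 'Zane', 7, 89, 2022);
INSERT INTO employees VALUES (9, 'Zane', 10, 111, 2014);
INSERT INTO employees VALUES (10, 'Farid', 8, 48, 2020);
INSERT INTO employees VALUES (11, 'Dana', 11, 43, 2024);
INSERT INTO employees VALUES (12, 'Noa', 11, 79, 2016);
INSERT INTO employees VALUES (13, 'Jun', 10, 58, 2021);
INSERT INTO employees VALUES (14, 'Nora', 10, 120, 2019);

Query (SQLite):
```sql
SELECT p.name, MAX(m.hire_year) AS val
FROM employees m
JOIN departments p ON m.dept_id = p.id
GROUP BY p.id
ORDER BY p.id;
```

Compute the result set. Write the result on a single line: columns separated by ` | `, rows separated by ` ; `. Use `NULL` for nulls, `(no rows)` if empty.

Join each employees row to its departments via dept_id.
Group joined rows by departments.id; compute MAX(m.hire_year) per group.
  7: ids {2, 8} → MAX(m.hire_year)=2022
  8: ids {1, 7, 10} → MAX(m.hire_year)=2020
  10: ids {3, 4, 5, 9, 13, 14} → MAX(m.hire_year)=2021
  11: ids {6, 11, 12} → MAX(m.hire_year)=2024

Finance | 2022 ; HR | 2020 ; Sales | 2021 ; Support | 2024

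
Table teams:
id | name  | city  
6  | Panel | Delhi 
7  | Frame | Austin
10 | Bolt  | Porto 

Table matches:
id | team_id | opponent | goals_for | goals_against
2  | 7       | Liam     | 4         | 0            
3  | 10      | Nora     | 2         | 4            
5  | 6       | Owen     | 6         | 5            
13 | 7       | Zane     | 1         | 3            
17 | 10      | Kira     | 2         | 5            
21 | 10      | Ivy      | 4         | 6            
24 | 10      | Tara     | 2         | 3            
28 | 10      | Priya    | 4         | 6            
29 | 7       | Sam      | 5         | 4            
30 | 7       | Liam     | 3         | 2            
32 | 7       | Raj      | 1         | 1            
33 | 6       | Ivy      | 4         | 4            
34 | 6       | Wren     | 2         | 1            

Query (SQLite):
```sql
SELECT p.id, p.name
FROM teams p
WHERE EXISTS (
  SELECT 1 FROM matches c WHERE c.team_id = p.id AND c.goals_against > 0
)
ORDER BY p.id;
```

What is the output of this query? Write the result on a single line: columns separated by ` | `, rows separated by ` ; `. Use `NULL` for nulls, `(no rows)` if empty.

For each teams row, check whether any matches with matching team_id has goals_against > 0.
Keep rows where that is true.

6 | Panel ; 7 | Frame ; 10 | Bolt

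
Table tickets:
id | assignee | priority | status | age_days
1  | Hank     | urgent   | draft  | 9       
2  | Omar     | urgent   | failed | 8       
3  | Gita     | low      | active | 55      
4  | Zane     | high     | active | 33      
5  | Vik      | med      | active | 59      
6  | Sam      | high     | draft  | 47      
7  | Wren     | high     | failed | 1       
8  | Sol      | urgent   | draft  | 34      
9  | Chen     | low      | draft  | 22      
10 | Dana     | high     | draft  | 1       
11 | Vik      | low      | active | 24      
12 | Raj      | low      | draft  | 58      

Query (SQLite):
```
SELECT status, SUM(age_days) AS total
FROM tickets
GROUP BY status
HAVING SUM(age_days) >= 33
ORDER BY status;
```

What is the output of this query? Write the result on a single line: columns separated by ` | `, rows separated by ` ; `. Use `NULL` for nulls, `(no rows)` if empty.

active | 171 ; draft | 171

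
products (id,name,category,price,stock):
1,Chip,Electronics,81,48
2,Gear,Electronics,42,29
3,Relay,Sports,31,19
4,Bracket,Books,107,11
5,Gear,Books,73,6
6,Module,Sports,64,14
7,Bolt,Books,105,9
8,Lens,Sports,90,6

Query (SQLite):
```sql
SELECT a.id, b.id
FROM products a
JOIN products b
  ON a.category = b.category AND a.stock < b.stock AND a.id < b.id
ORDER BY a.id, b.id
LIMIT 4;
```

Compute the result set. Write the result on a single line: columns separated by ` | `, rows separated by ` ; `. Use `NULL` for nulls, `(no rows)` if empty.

5 | 7

Pairs (a,b) with same category, a.stock < b.stock, a.id < b.id.
category groups: Books:{4,5,7} Electronics:{1,2} Sports:{3,6,8}
Ordered by (a.id, b.id); first 4.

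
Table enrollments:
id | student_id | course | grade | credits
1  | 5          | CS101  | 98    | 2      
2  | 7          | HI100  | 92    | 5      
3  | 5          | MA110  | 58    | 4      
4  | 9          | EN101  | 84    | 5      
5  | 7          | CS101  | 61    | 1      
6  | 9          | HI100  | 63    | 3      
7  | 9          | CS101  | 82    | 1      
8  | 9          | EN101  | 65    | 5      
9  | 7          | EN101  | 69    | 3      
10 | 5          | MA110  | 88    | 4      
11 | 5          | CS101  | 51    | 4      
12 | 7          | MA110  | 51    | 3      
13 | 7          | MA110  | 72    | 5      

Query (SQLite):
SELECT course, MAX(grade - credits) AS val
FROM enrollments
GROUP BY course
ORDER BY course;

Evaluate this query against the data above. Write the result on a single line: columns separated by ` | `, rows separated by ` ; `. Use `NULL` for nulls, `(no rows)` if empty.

CS101 | 96 ; EN101 | 79 ; HI100 | 87 ; MA110 | 84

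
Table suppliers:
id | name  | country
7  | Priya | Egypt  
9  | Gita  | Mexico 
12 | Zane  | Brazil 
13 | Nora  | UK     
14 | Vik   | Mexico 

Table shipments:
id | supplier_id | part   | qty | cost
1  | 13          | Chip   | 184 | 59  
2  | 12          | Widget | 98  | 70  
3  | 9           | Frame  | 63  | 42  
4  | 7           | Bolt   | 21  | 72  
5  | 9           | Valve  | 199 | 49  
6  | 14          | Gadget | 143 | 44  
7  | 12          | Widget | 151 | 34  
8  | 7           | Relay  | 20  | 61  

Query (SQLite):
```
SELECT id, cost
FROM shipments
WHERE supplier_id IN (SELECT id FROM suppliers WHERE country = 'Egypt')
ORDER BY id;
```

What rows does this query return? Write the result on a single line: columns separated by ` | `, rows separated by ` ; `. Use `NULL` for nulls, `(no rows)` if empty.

4 | 72 ; 8 | 61

Inner query: suppliers.id where country = 'Egypt'.
Outer: keep shipments rows whose supplier_id is in that set.
Inner query → {7}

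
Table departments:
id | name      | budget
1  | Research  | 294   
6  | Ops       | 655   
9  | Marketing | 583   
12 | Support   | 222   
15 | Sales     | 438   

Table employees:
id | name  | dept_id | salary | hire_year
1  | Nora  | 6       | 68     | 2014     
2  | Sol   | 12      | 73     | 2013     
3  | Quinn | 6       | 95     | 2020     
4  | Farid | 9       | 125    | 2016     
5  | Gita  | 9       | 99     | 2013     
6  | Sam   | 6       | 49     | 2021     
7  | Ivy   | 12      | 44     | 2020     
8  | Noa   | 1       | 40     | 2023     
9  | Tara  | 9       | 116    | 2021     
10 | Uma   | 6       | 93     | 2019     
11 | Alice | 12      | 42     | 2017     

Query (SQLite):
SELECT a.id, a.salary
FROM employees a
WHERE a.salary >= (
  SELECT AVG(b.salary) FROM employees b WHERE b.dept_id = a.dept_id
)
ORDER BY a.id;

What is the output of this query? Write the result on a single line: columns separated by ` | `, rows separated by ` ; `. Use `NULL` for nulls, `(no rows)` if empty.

2 | 73 ; 3 | 95 ; 4 | 125 ; 8 | 40 ; 9 | 116 ; 10 | 93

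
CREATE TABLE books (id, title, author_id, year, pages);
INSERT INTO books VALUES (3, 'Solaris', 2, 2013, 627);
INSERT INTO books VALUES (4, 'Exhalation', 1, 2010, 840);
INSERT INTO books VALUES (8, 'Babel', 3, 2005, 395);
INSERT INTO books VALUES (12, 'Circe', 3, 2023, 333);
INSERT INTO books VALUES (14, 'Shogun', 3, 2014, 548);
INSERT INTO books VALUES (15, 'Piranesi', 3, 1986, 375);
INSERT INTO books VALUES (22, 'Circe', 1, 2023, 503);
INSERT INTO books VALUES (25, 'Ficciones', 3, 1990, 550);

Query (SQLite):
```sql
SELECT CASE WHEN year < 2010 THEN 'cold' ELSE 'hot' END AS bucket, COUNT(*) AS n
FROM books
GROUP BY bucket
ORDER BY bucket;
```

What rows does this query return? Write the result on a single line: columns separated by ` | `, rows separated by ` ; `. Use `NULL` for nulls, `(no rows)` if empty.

cold | 3 ; hot | 5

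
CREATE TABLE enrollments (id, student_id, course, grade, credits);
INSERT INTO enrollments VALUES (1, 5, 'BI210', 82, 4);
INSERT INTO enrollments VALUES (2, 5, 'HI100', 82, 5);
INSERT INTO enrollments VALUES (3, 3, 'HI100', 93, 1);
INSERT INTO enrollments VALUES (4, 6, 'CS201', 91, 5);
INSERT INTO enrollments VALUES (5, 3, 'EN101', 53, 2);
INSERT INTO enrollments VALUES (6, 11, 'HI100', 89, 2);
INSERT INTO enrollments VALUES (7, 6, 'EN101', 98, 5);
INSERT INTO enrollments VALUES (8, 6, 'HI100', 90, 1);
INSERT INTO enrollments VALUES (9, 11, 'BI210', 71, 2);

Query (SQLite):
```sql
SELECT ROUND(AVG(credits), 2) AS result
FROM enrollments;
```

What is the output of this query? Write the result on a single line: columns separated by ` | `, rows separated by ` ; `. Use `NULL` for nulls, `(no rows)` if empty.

All credits values: [4, 5, 1, 5, 2, 2, 5, 1, 2].
AVG = 27 / 9 (rounded to 2 dp).

3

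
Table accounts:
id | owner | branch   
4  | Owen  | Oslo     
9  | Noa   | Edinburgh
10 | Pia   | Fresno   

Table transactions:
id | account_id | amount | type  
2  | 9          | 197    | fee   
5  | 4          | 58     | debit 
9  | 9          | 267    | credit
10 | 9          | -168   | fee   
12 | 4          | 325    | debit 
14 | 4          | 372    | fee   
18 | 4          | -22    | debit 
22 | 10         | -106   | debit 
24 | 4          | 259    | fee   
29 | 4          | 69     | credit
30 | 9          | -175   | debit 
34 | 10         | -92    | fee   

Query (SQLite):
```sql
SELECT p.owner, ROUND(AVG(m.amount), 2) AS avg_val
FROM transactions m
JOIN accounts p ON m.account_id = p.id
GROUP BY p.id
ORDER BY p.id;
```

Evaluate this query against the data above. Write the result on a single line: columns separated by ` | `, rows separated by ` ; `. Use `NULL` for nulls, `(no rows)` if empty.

Join each transactions row to its accounts via account_id.
Group joined rows by accounts.id; compute ROUND(AVG(m.amount), 2) per group.
  4: ids {5, 12, 14, 18, 24, 29} → ROUND(AVG(m.amount), 2)=176.83
  9: ids {2, 9, 10, 30} → ROUND(AVG(m.amount), 2)=30.25
  10: ids {22, 34} → ROUND(AVG(m.amount), 2)=-99

Owen | 176.83 ; Noa | 30.25 ; Pia | -99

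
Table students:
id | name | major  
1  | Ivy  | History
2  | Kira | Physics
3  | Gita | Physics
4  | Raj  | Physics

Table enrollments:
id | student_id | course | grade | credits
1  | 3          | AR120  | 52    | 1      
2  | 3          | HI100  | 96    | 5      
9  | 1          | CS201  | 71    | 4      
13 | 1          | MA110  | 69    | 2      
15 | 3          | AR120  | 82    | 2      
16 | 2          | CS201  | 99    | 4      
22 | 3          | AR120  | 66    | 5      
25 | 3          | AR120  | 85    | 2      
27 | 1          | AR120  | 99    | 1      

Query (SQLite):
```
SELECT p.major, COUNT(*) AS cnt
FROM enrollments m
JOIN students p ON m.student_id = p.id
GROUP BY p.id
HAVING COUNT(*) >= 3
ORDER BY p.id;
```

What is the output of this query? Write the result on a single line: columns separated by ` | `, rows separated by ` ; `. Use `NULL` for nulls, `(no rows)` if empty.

History | 3 ; Physics | 5

Join each enrollments row to its students via student_id.
Group joined rows by students.id; compute COUNT(*) per group.
HAVING: keep groups with count ≥ 3.
  1: ids {9, 13, 27} → COUNT(*)=3
  2: ids {16} → COUNT(*)=1
  3: ids {1, 2, 15, 22, 25} → COUNT(*)=5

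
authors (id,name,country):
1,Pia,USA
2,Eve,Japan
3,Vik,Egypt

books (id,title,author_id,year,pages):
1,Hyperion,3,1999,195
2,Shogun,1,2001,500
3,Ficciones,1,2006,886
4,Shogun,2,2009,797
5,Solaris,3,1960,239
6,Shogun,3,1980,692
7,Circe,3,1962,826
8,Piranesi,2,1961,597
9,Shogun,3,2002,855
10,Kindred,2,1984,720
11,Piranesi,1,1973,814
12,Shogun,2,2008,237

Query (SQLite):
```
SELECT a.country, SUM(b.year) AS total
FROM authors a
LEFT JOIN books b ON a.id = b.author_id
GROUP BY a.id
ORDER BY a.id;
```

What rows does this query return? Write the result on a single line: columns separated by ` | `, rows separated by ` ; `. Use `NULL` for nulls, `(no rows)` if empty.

USA | 5980 ; Japan | 7962 ; Egypt | 9903

LEFT JOIN keeps every authors row; unmatched ones get NULL for books columns.
Group by authors.id and compute SUM(b.year). SUM over an all-NULL group is NULL.
  1: ids {2, 3, 11} → SUM(b.year)=5980
  2: ids {4, 8, 10, 12} → SUM(b.year)=7962
  3: ids {1, 5, 6, 7, 9} → SUM(b.year)=9903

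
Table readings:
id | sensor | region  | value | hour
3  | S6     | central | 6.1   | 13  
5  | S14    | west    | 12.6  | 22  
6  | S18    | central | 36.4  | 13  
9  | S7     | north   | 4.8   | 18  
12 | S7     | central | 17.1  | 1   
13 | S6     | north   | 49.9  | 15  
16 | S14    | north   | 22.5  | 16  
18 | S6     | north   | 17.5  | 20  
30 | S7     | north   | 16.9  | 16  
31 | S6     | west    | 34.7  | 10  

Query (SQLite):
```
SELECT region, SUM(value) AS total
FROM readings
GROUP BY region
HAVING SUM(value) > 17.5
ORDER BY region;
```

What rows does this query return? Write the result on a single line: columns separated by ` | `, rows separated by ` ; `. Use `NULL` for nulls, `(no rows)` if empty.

central | 59.6 ; north | 111.6 ; west | 47.3

Partition readings by region; compute SUM(value) within each group.
HAVING: keep groups where SUM(value) > 17.5.
  central: ids {3, 6, 12} → SUM(value)=59.6
  north: ids {9, 13, 16, 18, 30} → SUM(value)=111.6
  west: ids {5, 31} → SUM(value)=47.3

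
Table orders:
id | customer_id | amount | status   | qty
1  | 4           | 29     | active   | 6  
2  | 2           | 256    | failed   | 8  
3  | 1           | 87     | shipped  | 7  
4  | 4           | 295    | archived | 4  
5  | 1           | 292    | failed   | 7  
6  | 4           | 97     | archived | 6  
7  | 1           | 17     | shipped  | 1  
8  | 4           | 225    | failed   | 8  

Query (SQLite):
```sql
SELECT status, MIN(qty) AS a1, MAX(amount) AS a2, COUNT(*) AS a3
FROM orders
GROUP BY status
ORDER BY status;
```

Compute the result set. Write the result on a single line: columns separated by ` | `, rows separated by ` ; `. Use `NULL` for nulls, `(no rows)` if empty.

Group orders by status.
Per group compute: MIN(qty), MAX(amount), COUNT(*).
  active: ids {1} → MIN(qty)=6, MAX(amount)=29, COUNT(*)=1
  archived: ids {4, 6} → MIN(qty)=4, MAX(amount)=295, COUNT(*)=2
  failed: ids {2, 5, 8} → MIN(qty)=7, MAX(amount)=292, COUNT(*)=3
  shipped: ids {3, 7} → MIN(qty)=1, MAX(amount)=87, COUNT(*)=2

active | 6 | 29 | 1 ; archived | 4 | 295 | 2 ; failed | 7 | 292 | 3 ; shipped | 1 | 87 | 2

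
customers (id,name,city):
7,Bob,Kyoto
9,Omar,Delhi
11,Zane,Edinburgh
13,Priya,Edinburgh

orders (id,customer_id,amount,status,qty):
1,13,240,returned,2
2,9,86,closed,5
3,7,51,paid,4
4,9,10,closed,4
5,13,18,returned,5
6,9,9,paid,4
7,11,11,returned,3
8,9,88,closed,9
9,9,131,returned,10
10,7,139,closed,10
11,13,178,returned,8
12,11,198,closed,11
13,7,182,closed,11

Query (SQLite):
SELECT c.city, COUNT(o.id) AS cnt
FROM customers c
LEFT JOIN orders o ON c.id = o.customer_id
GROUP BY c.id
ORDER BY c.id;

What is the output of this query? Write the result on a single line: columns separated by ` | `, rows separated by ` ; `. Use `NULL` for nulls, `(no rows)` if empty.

Kyoto | 3 ; Delhi | 5 ; Edinburgh | 2 ; Edinburgh | 3

LEFT JOIN keeps every customers row; unmatched ones get NULL for orders columns.
Group by customers.id and compute COUNT(o.id). COUNT(col) of an all-NULL group is 0.
  7: ids {3, 10, 13} → COUNT(o.id)=3
  9: ids {2, 4, 6, 8, 9} → COUNT(o.id)=5
  11: ids {7, 12} → COUNT(o.id)=2
  13: ids {1, 5, 11} → COUNT(o.id)=3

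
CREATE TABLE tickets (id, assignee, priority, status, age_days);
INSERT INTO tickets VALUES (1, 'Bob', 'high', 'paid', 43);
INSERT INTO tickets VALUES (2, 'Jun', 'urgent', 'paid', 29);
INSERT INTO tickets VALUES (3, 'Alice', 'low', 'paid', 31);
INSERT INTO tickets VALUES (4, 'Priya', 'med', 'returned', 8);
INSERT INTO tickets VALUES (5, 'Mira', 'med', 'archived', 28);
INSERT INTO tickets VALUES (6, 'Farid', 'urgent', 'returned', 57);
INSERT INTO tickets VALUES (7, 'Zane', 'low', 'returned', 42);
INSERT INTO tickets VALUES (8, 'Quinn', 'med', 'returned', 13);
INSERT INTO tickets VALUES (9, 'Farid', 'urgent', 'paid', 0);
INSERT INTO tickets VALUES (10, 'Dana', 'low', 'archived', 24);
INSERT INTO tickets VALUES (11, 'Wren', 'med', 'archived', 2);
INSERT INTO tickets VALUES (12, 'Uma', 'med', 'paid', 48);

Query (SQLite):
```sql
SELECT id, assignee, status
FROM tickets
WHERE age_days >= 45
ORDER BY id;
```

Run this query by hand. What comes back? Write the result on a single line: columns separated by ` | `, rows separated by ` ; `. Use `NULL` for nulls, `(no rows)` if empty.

age_days >= 45: ids {6, 12}

6 | Farid | returned ; 12 | Uma | paid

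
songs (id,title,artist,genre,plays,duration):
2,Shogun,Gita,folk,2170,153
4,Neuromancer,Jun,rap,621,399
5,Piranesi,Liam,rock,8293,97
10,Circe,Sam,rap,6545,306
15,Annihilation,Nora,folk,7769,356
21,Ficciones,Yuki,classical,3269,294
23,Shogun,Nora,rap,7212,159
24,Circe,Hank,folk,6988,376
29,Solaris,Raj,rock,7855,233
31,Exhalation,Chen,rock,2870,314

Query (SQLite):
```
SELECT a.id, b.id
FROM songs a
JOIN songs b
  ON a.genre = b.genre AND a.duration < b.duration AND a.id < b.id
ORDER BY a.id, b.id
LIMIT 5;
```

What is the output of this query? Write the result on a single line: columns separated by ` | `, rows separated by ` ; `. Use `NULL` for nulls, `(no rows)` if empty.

2 | 15 ; 2 | 24 ; 5 | 29 ; 5 | 31 ; 15 | 24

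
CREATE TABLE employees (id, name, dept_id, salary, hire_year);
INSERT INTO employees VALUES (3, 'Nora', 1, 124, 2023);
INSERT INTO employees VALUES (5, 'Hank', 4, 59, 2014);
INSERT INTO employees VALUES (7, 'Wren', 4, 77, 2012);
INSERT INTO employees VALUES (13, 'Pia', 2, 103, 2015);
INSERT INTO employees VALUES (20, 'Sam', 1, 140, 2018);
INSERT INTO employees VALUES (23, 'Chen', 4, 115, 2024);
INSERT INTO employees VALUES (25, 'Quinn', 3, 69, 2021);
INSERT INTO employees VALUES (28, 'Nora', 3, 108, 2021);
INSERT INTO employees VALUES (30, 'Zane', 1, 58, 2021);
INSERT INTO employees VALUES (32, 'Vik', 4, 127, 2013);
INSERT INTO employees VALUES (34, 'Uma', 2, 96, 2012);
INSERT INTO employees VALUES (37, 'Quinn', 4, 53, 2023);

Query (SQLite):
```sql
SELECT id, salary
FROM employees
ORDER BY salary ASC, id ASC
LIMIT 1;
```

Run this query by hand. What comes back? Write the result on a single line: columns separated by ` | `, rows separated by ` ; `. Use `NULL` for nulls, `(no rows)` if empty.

37 | 53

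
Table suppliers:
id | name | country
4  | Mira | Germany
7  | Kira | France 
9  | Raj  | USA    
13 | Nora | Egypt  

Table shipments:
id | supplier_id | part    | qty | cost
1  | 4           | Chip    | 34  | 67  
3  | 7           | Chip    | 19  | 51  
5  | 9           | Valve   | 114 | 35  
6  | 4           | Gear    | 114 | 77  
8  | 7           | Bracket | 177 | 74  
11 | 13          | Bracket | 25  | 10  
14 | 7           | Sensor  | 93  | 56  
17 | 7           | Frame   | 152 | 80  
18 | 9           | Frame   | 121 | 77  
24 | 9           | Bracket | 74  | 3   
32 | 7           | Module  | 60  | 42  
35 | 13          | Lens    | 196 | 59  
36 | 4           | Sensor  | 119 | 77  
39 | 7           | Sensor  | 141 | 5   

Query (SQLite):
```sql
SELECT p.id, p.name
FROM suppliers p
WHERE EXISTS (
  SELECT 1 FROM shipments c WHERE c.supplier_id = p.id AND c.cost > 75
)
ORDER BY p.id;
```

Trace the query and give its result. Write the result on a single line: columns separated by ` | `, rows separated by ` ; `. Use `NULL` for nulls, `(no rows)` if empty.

For each suppliers row, check whether any shipments with matching supplier_id has cost > 75.
Keep rows where that is true.

4 | Mira ; 7 | Kira ; 9 | Raj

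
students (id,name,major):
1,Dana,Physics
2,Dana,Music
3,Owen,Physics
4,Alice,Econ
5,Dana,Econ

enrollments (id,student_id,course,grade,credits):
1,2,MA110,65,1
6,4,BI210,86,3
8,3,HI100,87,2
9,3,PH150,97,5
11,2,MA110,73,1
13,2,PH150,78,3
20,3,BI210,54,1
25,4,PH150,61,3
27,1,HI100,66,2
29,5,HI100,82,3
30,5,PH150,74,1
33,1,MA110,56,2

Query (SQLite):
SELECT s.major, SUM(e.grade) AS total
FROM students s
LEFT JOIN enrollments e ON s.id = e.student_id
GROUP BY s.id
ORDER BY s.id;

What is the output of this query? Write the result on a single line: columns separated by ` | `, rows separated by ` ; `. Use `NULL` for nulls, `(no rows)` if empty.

Physics | 122 ; Music | 216 ; Physics | 238 ; Econ | 147 ; Econ | 156

LEFT JOIN keeps every students row; unmatched ones get NULL for enrollments columns.
Group by students.id and compute SUM(e.grade). SUM over an all-NULL group is NULL.
  1: ids {27, 33} → SUM(e.grade)=122
  2: ids {1, 11, 13} → SUM(e.grade)=216
  3: ids {8, 9, 20} → SUM(e.grade)=238
  4: ids {6, 25} → SUM(e.grade)=147
  5: ids {29, 30} → SUM(e.grade)=156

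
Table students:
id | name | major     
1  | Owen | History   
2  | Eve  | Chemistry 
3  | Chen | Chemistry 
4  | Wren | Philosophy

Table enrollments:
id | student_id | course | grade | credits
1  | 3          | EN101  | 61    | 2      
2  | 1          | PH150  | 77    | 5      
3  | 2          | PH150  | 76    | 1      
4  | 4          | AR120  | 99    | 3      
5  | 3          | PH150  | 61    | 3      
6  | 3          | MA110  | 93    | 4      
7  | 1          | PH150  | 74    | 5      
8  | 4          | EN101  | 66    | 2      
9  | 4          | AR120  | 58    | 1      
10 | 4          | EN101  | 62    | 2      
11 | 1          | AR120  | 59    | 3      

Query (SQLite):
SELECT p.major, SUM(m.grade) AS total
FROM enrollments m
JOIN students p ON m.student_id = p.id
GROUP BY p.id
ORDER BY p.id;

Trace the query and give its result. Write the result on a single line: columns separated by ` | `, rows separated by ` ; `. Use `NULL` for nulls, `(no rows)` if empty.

Join each enrollments row to its students via student_id.
Group joined rows by students.id; compute SUM(m.grade) per group.
  1: ids {2, 7, 11} → SUM(m.grade)=210
  2: ids {3} → SUM(m.grade)=76
  3: ids {1, 5, 6} → SUM(m.grade)=215
  4: ids {4, 8, 9, 10} → SUM(m.grade)=285

History | 210 ; Chemistry | 76 ; Chemistry | 215 ; Philosophy | 285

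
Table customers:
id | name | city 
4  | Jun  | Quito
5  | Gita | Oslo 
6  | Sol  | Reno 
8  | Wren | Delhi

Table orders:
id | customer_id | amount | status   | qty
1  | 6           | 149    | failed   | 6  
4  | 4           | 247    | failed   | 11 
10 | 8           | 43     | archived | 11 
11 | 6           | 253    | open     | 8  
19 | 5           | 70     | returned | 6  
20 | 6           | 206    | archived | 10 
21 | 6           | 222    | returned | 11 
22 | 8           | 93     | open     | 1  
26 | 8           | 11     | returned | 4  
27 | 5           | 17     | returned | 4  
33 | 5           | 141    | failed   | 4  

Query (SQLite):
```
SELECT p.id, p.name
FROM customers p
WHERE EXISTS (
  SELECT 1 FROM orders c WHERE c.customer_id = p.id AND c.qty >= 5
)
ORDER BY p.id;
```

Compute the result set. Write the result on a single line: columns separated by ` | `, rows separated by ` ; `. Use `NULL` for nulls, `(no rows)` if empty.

For each customers row, check whether any orders with matching customer_id has qty >= 5.
Keep rows where that is true.

4 | Jun ; 5 | Gita ; 6 | Sol ; 8 | Wren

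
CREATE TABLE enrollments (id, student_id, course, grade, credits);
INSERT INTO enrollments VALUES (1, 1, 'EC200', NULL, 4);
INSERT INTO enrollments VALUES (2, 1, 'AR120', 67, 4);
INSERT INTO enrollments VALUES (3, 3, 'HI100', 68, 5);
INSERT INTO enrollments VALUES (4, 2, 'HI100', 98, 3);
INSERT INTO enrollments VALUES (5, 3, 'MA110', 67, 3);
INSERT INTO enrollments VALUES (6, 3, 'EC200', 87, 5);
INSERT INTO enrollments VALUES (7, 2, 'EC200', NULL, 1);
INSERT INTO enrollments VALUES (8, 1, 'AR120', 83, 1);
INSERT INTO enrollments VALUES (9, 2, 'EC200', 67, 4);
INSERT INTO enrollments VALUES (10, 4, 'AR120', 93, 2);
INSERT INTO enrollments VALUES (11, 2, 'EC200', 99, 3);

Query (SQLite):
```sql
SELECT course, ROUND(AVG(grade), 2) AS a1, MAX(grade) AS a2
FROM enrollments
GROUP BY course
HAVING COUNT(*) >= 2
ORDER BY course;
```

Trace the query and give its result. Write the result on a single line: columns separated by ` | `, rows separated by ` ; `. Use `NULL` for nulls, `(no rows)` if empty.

Group enrollments by course.
Per group compute: ROUND(AVG(grade), 2), MAX(grade).
HAVING: drop groups with fewer than 2 rows.
  AR120: ids {2, 8, 10} → ROUND(AVG(grade), 2)=81, MAX(grade)=93
  EC200: ids {1, 6, 7, 9, 11} → ROUND(AVG(grade), 2)=84.33, MAX(grade)=99
  HI100: ids {3, 4} → ROUND(AVG(grade), 2)=83, MAX(grade)=98
  MA110: ids {5} → ROUND(AVG(grade), 2)=67, MAX(grade)=67

AR120 | 81 | 93 ; EC200 | 84.33 | 99 ; HI100 | 83 | 98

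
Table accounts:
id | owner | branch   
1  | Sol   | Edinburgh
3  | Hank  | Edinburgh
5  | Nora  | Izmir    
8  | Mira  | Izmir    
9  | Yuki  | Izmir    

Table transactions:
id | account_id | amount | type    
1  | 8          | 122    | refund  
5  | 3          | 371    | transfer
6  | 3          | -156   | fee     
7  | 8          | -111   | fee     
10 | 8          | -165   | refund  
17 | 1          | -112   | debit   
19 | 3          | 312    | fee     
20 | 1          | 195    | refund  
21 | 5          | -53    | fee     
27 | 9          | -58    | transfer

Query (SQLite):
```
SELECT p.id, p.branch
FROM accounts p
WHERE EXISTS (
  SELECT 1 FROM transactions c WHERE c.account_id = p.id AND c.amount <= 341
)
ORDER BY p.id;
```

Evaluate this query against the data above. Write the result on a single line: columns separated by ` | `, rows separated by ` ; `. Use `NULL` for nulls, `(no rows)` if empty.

For each accounts row, check whether any transactions with matching account_id has amount <= 341.
Keep rows where that is true.

1 | Edinburgh ; 3 | Edinburgh ; 5 | Izmir ; 8 | Izmir ; 9 | Izmir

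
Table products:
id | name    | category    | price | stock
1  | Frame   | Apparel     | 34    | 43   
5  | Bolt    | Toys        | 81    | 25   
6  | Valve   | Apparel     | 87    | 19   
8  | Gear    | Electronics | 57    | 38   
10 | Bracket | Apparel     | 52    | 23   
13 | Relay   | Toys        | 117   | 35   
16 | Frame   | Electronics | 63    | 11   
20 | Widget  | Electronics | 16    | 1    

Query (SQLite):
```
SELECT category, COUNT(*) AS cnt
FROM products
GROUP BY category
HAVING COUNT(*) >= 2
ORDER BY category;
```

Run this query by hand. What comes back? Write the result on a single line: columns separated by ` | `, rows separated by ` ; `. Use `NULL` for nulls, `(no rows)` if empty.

Partition products by category; compute COUNT(*) within each group.
HAVING: keep groups with count ≥ 2.
  Apparel: ids {1, 6, 10} → COUNT(*)=3
  Electronics: ids {8, 16, 20} → COUNT(*)=3
  Toys: ids {5, 13} → COUNT(*)=2

Apparel | 3 ; Electronics | 3 ; Toys | 2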